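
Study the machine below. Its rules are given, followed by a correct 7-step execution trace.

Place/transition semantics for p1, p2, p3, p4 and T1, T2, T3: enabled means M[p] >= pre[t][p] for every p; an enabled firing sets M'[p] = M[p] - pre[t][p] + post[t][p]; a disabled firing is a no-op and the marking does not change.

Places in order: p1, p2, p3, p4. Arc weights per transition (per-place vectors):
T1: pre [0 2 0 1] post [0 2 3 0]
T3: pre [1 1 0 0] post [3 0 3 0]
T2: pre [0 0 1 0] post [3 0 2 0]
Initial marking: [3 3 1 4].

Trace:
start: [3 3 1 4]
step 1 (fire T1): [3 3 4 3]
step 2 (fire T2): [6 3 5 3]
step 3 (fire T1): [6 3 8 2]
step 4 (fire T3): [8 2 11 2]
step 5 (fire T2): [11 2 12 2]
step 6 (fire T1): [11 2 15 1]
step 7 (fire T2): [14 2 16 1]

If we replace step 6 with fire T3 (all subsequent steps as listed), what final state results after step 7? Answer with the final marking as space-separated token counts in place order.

(re-executing from step 6 with the substitution; state before step 6: [11 2 12 2])
step 6 (fire T3): [13 1 15 2]
step 7 (fire T2): [16 1 16 2]

16 1 16 2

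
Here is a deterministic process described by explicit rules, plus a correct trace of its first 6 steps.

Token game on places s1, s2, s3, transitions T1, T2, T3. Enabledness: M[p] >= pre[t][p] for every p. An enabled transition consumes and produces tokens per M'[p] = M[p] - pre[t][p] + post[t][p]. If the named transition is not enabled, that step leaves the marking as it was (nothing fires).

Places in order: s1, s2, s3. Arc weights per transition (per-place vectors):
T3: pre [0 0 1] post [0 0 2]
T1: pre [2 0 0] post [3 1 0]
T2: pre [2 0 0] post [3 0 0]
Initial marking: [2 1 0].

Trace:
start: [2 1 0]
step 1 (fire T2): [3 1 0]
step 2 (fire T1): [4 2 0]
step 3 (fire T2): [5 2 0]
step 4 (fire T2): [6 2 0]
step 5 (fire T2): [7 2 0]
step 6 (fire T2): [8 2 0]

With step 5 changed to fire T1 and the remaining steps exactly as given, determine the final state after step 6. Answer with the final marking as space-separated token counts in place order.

(re-executing from step 5 with the substitution; state before step 5: [6 2 0])
step 5 (fire T1): [7 3 0]
step 6 (fire T2): [8 3 0]

8 3 0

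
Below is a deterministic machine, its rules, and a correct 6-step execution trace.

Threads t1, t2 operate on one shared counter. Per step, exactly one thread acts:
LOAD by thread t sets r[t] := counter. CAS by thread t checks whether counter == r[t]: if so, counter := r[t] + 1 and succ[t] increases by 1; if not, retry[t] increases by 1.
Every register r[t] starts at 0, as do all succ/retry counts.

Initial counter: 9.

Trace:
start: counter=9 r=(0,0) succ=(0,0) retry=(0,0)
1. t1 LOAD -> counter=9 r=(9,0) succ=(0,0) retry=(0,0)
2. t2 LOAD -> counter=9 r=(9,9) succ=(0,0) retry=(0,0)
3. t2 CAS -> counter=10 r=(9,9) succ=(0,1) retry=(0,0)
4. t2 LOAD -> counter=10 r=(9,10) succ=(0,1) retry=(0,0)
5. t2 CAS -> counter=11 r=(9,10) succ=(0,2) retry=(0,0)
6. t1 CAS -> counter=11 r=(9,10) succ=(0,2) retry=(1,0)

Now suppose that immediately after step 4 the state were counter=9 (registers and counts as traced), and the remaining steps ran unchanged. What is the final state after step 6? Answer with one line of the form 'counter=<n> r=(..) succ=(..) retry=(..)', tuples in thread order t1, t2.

state after step 4 := counter=9 r=(9,10) succ=(0,1) retry=(0,0)
5. t2 CAS -> counter=9 r=(9,10) succ=(0,1) retry=(0,1)
6. t1 CAS -> counter=10 r=(9,10) succ=(1,1) retry=(0,1)

counter=10 r=(9,10) succ=(1,1) retry=(0,1)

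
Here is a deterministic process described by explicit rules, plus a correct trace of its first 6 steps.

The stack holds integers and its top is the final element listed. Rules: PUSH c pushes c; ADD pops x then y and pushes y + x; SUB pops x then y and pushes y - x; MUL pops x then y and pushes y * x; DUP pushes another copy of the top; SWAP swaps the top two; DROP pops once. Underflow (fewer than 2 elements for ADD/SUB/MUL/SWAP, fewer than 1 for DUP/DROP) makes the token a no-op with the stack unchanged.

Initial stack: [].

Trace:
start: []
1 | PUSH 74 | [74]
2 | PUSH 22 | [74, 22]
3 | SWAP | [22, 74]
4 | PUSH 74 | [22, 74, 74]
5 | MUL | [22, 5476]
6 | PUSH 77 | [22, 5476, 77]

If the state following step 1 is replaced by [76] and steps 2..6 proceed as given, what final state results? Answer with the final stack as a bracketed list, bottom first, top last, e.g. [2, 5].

[22, 5624, 77]

state after step 1 := [76]
2 | PUSH 22 | [76, 22]
3 | SWAP | [22, 76]
4 | PUSH 74 | [22, 76, 74]
5 | MUL | [22, 5624]
6 | PUSH 77 | [22, 5624, 77]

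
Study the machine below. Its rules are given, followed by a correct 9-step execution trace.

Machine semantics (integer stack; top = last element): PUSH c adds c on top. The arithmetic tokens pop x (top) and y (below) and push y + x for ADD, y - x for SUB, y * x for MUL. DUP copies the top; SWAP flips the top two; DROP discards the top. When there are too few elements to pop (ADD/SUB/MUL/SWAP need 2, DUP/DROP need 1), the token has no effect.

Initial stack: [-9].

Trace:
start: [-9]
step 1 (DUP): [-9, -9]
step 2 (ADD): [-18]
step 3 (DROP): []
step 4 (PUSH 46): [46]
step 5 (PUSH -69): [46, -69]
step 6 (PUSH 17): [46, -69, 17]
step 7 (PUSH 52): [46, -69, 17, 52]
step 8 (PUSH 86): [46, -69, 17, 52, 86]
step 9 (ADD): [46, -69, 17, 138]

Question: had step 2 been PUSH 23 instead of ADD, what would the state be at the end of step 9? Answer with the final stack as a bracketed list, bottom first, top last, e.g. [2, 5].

[-9, -9, 46, -69, 17, 138]

(re-executing from step 2 with the substitution; state before step 2: [-9, -9])
step 2 (PUSH 23): [-9, -9, 23]
step 3 (DROP): [-9, -9]
step 4 (PUSH 46): [-9, -9, 46]
step 5 (PUSH -69): [-9, -9, 46, -69]
step 6 (PUSH 17): [-9, -9, 46, -69, 17]
step 7 (PUSH 52): [-9, -9, 46, -69, 17, 52]
step 8 (PUSH 86): [-9, -9, 46, -69, 17, 52, 86]
step 9 (ADD): [-9, -9, 46, -69, 17, 138]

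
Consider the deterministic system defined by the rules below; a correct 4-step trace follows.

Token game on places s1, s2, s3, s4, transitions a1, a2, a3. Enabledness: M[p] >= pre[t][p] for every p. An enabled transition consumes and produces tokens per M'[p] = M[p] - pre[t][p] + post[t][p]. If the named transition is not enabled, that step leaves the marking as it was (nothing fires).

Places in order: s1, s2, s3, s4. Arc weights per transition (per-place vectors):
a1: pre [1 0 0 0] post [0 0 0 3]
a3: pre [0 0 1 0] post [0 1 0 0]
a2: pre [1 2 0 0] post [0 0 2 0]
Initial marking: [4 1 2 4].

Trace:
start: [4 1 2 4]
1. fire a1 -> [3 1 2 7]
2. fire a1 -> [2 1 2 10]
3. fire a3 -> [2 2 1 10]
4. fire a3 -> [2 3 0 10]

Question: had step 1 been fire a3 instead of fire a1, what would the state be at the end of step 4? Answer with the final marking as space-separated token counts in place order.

3 3 0 7

(re-executing from step 1 with the substitution; state before step 1: [4 1 2 4])
1. fire a3 -> [4 2 1 4]
2. fire a1 -> [3 2 1 7]
3. fire a3 -> [3 3 0 7]
4. fire a3 -> [3 3 0 7]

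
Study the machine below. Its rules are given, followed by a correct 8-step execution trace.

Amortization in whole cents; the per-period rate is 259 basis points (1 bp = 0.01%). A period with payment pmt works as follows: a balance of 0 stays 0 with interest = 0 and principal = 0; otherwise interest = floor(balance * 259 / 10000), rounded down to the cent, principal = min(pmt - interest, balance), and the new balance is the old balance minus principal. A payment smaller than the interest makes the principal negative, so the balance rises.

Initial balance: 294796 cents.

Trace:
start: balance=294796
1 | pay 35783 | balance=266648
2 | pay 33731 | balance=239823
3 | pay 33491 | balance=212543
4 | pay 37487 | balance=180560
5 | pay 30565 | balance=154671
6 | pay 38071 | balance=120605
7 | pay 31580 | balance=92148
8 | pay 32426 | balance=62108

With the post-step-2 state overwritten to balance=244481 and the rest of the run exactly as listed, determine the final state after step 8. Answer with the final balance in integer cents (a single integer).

state after step 2 := balance=244481
3 | pay 33491 | balance=217322
4 | pay 37487 | balance=185463
5 | pay 30565 | balance=159701
6 | pay 38071 | balance=125766
7 | pay 31580 | balance=97443
8 | pay 32426 | balance=67540

67540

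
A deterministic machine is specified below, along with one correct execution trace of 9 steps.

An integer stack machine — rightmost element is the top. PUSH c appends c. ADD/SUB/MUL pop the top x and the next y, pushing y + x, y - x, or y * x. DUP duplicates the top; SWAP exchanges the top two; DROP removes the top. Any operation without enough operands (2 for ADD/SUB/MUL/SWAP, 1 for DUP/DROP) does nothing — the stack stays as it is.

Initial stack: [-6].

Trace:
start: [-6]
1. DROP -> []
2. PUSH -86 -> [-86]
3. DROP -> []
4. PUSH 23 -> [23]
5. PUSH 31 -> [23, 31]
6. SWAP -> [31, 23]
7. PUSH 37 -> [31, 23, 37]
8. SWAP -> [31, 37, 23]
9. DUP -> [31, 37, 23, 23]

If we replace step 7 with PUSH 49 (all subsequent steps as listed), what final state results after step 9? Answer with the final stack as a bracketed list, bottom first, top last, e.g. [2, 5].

[31, 49, 23, 23]

(re-executing from step 7 with the substitution; state before step 7: [31, 23])
7. PUSH 49 -> [31, 23, 49]
8. SWAP -> [31, 49, 23]
9. DUP -> [31, 49, 23, 23]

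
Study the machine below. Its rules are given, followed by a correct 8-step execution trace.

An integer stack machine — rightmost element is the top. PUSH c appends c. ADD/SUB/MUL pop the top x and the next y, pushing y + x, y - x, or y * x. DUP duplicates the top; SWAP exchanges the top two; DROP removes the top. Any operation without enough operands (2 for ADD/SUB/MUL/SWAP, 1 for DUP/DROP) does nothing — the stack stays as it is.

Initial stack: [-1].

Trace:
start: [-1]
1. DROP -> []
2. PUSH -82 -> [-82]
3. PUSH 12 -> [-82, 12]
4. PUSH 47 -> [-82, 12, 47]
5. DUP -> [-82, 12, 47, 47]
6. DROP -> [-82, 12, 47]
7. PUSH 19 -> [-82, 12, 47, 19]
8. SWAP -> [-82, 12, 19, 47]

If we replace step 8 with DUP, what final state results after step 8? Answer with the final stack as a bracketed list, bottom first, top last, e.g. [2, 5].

(re-executing from step 8 with the substitution; state before step 8: [-82, 12, 47, 19])
8. DUP -> [-82, 12, 47, 19, 19]

[-82, 12, 47, 19, 19]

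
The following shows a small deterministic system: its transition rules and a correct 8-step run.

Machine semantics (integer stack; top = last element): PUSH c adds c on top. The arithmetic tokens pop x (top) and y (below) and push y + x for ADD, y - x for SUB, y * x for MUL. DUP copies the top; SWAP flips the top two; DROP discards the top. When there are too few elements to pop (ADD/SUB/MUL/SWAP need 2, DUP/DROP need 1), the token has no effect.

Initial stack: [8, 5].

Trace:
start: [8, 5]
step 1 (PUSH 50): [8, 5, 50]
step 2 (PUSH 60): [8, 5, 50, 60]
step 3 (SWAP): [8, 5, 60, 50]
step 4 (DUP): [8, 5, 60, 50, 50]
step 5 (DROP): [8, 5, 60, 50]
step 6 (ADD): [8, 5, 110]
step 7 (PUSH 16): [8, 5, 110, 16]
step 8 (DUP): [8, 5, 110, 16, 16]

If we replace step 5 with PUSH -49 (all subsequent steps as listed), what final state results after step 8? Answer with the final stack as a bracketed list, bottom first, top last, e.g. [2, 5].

(re-executing from step 5 with the substitution; state before step 5: [8, 5, 60, 50, 50])
step 5 (PUSH -49): [8, 5, 60, 50, 50, -49]
step 6 (ADD): [8, 5, 60, 50, 1]
step 7 (PUSH 16): [8, 5, 60, 50, 1, 16]
step 8 (DUP): [8, 5, 60, 50, 1, 16, 16]

[8, 5, 60, 50, 1, 16, 16]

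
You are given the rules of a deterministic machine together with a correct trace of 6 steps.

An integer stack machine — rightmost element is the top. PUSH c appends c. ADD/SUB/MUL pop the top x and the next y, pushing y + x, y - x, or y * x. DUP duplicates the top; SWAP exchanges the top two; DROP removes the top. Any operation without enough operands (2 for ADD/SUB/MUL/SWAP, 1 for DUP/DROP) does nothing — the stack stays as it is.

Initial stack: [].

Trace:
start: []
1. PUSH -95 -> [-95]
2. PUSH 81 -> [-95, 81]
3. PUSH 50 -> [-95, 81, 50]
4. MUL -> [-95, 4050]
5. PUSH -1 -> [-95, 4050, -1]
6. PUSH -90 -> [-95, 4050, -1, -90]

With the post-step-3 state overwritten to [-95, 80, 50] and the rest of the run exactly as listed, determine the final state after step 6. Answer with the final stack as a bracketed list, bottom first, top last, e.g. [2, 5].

state after step 3 := [-95, 80, 50]
4. MUL -> [-95, 4000]
5. PUSH -1 -> [-95, 4000, -1]
6. PUSH -90 -> [-95, 4000, -1, -90]

[-95, 4000, -1, -90]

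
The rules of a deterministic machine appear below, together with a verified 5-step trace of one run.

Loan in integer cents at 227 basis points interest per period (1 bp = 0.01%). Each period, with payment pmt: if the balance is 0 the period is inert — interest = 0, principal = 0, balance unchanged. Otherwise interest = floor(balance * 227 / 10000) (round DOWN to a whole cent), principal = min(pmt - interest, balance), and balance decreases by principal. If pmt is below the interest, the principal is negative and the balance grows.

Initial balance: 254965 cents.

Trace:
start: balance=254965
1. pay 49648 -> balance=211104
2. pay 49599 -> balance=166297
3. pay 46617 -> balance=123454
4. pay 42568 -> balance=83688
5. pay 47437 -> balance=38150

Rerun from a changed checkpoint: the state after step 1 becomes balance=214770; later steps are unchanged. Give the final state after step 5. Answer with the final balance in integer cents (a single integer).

state after step 1 := balance=214770
2. pay 49599 -> balance=170046
3. pay 46617 -> balance=127289
4. pay 42568 -> balance=87610
5. pay 47437 -> balance=42161

42161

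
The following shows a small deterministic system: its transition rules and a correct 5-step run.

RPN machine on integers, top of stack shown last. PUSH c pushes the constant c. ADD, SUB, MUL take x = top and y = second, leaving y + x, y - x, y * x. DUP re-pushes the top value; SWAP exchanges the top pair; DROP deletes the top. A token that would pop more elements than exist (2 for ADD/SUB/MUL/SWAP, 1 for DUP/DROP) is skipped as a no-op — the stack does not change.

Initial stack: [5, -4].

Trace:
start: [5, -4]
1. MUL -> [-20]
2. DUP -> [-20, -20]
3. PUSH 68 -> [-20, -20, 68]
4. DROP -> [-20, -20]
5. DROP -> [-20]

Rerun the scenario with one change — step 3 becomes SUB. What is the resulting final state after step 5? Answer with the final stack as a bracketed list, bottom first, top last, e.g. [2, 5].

(re-executing from step 3 with the substitution; state before step 3: [-20, -20])
3. SUB -> [0]
4. DROP -> []
5. DROP -> []

[]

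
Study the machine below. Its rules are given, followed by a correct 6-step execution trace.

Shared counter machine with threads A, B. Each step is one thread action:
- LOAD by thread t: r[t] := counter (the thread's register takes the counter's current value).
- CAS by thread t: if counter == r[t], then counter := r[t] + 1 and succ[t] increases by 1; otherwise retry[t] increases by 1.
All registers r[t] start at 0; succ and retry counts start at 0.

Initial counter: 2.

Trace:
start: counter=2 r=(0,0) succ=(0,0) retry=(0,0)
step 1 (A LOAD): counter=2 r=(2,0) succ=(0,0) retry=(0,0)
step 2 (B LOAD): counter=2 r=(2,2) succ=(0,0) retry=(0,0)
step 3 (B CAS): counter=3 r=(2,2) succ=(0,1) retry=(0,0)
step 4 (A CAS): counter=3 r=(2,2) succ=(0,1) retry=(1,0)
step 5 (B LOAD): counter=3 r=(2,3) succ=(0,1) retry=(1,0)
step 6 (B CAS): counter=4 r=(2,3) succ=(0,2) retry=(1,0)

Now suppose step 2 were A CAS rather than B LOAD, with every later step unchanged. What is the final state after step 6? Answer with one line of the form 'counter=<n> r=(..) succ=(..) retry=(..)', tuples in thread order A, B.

(re-executing from step 2 with the substitution; state before step 2: counter=2 r=(2,0) succ=(0,0) retry=(0,0))
step 2 (A CAS): counter=3 r=(2,0) succ=(1,0) retry=(0,0)
step 3 (B CAS): counter=3 r=(2,0) succ=(1,0) retry=(0,1)
step 4 (A CAS): counter=3 r=(2,0) succ=(1,0) retry=(1,1)
step 5 (B LOAD): counter=3 r=(2,3) succ=(1,0) retry=(1,1)
step 6 (B CAS): counter=4 r=(2,3) succ=(1,1) retry=(1,1)

counter=4 r=(2,3) succ=(1,1) retry=(1,1)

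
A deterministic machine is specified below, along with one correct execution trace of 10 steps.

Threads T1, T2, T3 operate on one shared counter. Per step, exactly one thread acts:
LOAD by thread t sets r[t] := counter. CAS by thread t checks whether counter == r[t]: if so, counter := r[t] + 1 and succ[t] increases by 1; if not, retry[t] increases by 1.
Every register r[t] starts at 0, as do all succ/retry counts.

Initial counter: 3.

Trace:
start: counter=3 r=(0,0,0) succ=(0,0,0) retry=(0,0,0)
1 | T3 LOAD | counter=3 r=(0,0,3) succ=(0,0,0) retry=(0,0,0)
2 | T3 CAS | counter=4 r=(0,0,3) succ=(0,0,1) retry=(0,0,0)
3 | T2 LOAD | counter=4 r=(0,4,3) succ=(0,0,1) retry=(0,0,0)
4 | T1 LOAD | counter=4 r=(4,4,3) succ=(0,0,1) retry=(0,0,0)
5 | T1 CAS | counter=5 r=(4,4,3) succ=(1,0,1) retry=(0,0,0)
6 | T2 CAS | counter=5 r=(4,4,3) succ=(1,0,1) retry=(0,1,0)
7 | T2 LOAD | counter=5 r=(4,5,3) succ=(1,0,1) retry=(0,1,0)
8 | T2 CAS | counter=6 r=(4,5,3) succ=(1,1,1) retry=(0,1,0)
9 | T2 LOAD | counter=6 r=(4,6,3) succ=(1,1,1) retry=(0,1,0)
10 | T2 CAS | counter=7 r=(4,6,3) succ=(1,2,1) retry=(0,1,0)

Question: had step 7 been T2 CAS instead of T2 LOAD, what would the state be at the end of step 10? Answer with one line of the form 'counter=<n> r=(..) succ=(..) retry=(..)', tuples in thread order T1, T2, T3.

(re-executing from step 7 with the substitution; state before step 7: counter=5 r=(4,4,3) succ=(1,0,1) retry=(0,1,0))
7 | T2 CAS | counter=5 r=(4,4,3) succ=(1,0,1) retry=(0,2,0)
8 | T2 CAS | counter=5 r=(4,4,3) succ=(1,0,1) retry=(0,3,0)
9 | T2 LOAD | counter=5 r=(4,5,3) succ=(1,0,1) retry=(0,3,0)
10 | T2 CAS | counter=6 r=(4,5,3) succ=(1,1,1) retry=(0,3,0)

counter=6 r=(4,5,3) succ=(1,1,1) retry=(0,3,0)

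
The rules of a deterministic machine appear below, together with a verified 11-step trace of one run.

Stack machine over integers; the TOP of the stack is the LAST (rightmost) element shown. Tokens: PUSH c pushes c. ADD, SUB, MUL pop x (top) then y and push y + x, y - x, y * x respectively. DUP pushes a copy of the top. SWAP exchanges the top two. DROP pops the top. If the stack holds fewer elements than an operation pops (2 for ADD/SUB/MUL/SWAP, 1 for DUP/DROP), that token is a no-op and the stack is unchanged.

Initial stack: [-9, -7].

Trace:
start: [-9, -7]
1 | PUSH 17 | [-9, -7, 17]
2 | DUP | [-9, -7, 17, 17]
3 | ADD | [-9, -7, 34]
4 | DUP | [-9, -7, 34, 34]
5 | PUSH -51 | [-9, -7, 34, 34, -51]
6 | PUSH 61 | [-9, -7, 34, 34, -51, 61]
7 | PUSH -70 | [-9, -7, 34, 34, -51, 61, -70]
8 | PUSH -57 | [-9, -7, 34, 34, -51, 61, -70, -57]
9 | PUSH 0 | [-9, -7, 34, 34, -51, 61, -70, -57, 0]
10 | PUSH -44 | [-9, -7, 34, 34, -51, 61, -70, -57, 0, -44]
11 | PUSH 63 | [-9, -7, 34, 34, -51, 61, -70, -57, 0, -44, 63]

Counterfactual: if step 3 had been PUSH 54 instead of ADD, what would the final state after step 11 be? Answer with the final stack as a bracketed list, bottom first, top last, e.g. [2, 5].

[-9, -7, 17, 17, 54, 54, -51, 61, -70, -57, 0, -44, 63]

(re-executing from step 3 with the substitution; state before step 3: [-9, -7, 17, 17])
3 | PUSH 54 | [-9, -7, 17, 17, 54]
4 | DUP | [-9, -7, 17, 17, 54, 54]
5 | PUSH -51 | [-9, -7, 17, 17, 54, 54, -51]
6 | PUSH 61 | [-9, -7, 17, 17, 54, 54, -51, 61]
7 | PUSH -70 | [-9, -7, 17, 17, 54, 54, -51, 61, -70]
8 | PUSH -57 | [-9, -7, 17, 17, 54, 54, -51, 61, -70, -57]
9 | PUSH 0 | [-9, -7, 17, 17, 54, 54, -51, 61, -70, -57, 0]
10 | PUSH -44 | [-9, -7, 17, 17, 54, 54, -51, 61, -70, -57, 0, -44]
11 | PUSH 63 | [-9, -7, 17, 17, 54, 54, -51, 61, -70, -57, 0, -44, 63]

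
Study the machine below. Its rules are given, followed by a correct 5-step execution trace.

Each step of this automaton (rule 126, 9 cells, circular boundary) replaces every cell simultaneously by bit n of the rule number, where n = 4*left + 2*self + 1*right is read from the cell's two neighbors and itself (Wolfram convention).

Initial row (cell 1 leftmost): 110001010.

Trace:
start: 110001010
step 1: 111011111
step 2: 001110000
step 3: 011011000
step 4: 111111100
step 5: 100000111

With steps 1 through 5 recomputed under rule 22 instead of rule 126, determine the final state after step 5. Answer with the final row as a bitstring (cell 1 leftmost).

(re-executing steps 1..5 under rule 22; state before step 1: 110001010)
step 1: 001011010
step 2: 011000011
step 3: 000100100
step 4: 001111110
step 5: 010000001

010000001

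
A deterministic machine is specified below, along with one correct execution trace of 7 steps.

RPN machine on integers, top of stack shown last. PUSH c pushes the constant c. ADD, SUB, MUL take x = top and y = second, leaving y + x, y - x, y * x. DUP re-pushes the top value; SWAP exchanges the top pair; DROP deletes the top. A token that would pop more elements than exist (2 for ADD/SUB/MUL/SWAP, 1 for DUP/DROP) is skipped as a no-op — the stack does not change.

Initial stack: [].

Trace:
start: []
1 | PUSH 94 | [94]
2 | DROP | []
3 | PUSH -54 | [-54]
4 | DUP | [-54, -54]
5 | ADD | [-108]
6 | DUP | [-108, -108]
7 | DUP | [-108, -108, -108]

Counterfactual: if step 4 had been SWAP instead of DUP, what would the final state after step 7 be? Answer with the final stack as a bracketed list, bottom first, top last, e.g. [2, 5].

[-54, -54, -54]

(re-executing from step 4 with the substitution; state before step 4: [-54])
4 | SWAP | [-54]
5 | ADD | [-54]
6 | DUP | [-54, -54]
7 | DUP | [-54, -54, -54]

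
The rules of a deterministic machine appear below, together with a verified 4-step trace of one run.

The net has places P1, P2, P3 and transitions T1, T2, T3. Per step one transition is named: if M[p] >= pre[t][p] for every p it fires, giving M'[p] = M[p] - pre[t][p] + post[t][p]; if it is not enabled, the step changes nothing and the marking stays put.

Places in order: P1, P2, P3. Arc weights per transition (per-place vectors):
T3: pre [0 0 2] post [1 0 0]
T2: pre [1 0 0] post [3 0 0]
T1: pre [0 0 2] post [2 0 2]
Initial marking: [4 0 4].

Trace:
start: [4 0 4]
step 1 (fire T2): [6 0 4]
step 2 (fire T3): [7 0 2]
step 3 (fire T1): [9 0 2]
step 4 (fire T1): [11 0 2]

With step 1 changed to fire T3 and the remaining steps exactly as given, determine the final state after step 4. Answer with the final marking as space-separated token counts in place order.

6 0 0

(re-executing from step 1 with the substitution; state before step 1: [4 0 4])
step 1 (fire T3): [5 0 2]
step 2 (fire T3): [6 0 0]
step 3 (fire T1): [6 0 0]
step 4 (fire T1): [6 0 0]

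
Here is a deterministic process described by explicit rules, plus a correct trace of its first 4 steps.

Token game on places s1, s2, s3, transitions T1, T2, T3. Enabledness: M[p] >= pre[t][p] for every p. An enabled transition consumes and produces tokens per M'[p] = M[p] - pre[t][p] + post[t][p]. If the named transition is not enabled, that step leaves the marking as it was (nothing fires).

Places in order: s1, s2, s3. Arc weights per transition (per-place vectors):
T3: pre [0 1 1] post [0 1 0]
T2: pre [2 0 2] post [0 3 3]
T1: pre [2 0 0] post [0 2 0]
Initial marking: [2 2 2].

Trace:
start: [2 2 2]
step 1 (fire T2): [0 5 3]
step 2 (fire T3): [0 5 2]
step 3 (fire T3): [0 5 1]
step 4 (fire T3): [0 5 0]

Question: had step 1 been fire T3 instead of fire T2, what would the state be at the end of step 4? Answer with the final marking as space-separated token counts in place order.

(re-executing from step 1 with the substitution; state before step 1: [2 2 2])
step 1 (fire T3): [2 2 1]
step 2 (fire T3): [2 2 0]
step 3 (fire T3): [2 2 0]
step 4 (fire T3): [2 2 0]

2 2 0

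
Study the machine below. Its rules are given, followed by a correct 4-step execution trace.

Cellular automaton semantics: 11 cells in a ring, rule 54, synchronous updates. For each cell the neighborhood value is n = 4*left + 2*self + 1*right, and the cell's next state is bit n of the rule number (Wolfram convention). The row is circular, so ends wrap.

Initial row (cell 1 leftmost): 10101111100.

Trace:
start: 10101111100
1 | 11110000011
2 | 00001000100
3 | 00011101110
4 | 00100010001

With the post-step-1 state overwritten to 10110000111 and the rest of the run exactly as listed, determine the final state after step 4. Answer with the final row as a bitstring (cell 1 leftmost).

00000000011

state after step 1 := 10110000111
2 | 01001001000
3 | 11111111100
4 | 00000000011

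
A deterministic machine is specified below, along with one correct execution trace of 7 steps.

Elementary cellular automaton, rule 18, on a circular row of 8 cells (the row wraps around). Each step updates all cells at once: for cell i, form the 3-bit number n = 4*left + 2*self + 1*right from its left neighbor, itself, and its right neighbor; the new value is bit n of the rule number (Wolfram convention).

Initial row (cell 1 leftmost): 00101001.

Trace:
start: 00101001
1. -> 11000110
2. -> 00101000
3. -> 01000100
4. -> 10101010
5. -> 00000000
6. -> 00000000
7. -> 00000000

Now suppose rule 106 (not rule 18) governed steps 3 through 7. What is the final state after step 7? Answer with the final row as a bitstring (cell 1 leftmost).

(re-executing steps 3..7 under rule 106; state before step 3: 00101000)
3. -> 01010000
4. -> 10100000
5. -> 01000001
6. -> 10000010
7. -> 00000101

00000101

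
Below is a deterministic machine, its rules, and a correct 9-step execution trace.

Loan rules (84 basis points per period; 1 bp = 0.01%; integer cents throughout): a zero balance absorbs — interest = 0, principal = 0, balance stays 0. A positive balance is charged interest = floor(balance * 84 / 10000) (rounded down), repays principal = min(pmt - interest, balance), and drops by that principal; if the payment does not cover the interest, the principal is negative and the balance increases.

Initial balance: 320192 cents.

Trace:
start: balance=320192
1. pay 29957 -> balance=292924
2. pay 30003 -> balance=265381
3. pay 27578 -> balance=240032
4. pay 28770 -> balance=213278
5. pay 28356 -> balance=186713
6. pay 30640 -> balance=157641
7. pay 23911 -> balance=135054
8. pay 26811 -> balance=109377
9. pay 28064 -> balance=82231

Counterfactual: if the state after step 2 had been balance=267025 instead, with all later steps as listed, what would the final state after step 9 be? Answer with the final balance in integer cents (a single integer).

state after step 2 := balance=267025
3. pay 27578 -> balance=241690
4. pay 28770 -> balance=214950
5. pay 28356 -> balance=188399
6. pay 30640 -> balance=159341
7. pay 23911 -> balance=136768
8. pay 26811 -> balance=111105
9. pay 28064 -> balance=83974

83974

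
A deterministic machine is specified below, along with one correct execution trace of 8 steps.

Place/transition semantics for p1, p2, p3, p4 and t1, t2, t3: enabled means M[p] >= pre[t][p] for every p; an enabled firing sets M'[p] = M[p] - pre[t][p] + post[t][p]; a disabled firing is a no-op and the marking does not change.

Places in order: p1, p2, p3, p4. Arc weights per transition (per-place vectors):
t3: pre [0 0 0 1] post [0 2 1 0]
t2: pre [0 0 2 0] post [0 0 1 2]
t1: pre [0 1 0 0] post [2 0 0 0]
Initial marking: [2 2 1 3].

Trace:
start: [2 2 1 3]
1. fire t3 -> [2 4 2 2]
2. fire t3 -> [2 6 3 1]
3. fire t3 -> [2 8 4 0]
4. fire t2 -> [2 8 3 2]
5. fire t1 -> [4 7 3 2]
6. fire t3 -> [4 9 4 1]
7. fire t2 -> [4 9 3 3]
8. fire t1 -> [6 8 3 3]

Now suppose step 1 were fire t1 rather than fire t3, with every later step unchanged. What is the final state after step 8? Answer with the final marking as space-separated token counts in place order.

8 5 2 4

(re-executing from step 1 with the substitution; state before step 1: [2 2 1 3])
1. fire t1 -> [4 1 1 3]
2. fire t3 -> [4 3 2 2]
3. fire t3 -> [4 5 3 1]
4. fire t2 -> [4 5 2 3]
5. fire t1 -> [6 4 2 3]
6. fire t3 -> [6 6 3 2]
7. fire t2 -> [6 6 2 4]
8. fire t1 -> [8 5 2 4]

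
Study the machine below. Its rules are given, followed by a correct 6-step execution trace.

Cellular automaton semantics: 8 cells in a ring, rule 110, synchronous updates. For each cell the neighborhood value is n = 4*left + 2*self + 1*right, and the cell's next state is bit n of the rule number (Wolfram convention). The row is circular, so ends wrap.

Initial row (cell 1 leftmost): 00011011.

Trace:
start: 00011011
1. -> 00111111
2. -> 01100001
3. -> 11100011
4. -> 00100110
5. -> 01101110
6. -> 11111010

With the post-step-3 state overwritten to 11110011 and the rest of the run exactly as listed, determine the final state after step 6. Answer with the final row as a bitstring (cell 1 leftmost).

state after step 3 := 11110011
4. -> 00010110
5. -> 00111110
6. -> 01100010

01100010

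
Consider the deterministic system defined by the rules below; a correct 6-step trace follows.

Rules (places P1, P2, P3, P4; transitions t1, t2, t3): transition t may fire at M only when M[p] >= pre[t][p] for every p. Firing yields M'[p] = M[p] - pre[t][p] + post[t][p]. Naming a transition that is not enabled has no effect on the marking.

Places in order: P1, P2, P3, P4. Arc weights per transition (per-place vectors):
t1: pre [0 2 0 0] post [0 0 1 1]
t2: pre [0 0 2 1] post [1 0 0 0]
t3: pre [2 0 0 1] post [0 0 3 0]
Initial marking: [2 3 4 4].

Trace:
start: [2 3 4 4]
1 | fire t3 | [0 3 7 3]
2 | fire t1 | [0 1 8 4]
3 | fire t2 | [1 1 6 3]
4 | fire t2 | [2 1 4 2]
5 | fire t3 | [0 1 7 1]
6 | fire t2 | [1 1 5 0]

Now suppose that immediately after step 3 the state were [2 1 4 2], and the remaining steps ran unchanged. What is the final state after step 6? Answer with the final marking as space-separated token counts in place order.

1 1 5 0

state after step 3 := [2 1 4 2]
4 | fire t2 | [3 1 2 1]
5 | fire t3 | [1 1 5 0]
6 | fire t2 | [1 1 5 0]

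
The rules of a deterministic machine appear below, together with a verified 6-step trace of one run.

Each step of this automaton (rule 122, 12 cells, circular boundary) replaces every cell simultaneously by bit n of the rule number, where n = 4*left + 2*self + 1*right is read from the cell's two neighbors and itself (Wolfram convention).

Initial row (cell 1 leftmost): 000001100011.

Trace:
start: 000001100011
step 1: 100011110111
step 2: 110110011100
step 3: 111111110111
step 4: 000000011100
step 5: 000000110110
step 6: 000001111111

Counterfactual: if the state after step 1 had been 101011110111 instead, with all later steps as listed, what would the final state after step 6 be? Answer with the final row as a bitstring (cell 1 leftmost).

000001111111

state after step 1 := 101011110111
step 2: 110110011100
step 3: 111111110111
step 4: 000000011100
step 5: 000000110110
step 6: 000001111111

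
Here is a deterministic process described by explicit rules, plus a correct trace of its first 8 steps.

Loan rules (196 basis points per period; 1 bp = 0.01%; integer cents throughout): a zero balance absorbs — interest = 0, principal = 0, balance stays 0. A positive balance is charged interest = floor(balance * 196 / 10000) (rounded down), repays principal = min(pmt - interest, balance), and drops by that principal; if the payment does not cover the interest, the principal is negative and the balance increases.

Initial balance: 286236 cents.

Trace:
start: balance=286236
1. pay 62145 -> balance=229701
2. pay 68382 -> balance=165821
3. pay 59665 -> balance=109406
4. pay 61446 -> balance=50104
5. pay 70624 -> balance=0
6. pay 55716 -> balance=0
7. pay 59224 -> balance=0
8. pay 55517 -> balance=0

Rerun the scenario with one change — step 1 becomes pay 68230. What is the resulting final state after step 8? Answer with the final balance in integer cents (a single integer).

(re-executing from step 1 with the substitution; state before step 1: balance=286236)
1. pay 68230 -> balance=223616
2. pay 68382 -> balance=159616
3. pay 59665 -> balance=103079
4. pay 61446 -> balance=43653
5. pay 70624 -> balance=0
6. pay 55716 -> balance=0
7. pay 59224 -> balance=0
8. pay 55517 -> balance=0

0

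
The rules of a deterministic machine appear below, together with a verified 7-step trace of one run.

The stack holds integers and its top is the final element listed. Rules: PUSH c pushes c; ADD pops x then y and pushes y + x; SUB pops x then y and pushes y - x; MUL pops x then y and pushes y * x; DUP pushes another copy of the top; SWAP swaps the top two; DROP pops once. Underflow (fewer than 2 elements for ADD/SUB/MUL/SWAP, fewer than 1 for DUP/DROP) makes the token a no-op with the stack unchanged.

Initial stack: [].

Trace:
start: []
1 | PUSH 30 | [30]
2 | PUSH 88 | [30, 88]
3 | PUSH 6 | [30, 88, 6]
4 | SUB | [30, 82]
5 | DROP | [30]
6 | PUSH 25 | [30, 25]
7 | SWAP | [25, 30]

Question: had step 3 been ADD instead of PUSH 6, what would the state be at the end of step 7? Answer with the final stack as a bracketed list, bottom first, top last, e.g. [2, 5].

(re-executing from step 3 with the substitution; state before step 3: [30, 88])
3 | ADD | [118]
4 | SUB | [118]
5 | DROP | []
6 | PUSH 25 | [25]
7 | SWAP | [25]

[25]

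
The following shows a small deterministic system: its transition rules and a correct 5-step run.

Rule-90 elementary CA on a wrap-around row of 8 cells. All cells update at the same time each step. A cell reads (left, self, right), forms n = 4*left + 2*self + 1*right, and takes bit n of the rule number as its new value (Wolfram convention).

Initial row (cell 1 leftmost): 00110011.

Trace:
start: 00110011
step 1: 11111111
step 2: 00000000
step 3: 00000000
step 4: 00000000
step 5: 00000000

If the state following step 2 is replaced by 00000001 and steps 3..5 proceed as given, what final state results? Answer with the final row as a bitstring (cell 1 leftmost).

10101010

state after step 2 := 00000001
step 3: 10000010
step 4: 01000100
step 5: 10101010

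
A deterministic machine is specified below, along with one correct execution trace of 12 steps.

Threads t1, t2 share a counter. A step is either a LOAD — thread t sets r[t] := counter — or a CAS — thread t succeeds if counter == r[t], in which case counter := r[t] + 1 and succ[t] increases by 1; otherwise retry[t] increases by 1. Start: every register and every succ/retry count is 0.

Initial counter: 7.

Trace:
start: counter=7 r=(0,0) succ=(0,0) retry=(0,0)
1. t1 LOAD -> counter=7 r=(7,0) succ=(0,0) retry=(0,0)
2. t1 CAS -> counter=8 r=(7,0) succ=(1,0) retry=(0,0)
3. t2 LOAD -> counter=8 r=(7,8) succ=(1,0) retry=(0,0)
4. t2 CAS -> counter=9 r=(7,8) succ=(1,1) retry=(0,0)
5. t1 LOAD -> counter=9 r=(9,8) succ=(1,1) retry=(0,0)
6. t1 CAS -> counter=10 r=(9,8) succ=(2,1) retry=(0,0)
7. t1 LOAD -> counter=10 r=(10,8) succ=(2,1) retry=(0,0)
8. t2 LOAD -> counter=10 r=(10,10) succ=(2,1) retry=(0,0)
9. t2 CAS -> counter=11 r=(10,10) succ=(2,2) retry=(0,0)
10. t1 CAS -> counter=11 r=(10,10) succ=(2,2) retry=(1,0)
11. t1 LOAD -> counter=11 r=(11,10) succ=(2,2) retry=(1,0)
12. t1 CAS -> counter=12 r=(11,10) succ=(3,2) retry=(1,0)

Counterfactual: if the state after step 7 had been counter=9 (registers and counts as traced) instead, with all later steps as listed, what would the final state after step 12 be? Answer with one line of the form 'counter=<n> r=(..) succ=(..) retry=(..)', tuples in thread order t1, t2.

state after step 7 := counter=9 r=(10,8) succ=(2,1) retry=(0,0)
8. t2 LOAD -> counter=9 r=(10,9) succ=(2,1) retry=(0,0)
9. t2 CAS -> counter=10 r=(10,9) succ=(2,2) retry=(0,0)
10. t1 CAS -> counter=11 r=(10,9) succ=(3,2) retry=(0,0)
11. t1 LOAD -> counter=11 r=(11,9) succ=(3,2) retry=(0,0)
12. t1 CAS -> counter=12 r=(11,9) succ=(4,2) retry=(0,0)

counter=12 r=(11,9) succ=(4,2) retry=(0,0)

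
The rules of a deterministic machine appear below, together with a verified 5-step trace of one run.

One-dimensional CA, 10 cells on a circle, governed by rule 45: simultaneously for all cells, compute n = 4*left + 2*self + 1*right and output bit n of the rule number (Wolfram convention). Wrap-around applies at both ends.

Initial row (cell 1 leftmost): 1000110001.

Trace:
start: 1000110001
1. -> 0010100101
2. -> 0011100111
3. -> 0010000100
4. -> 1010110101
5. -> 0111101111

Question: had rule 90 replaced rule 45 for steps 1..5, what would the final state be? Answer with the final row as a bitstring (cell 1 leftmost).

0101001010

(re-executing steps 1..5 under rule 90; state before step 1: 1000110001)
1. -> 1101111011
2. -> 0101001010
3. -> 1000110001
4. -> 1101111011
5. -> 0101001010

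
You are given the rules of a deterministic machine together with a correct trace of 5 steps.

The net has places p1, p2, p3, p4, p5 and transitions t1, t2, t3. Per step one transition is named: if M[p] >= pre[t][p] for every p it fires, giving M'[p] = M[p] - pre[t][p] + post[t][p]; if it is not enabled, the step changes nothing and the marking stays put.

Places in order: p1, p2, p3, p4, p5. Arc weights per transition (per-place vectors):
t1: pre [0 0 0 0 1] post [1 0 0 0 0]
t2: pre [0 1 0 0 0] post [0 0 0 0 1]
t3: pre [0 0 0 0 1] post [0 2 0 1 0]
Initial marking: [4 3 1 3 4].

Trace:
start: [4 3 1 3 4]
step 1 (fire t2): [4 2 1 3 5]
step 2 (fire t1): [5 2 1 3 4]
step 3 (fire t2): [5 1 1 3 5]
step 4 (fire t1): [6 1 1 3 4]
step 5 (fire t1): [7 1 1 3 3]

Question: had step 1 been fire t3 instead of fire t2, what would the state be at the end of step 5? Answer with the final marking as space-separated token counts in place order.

7 4 1 4 1

(re-executing from step 1 with the substitution; state before step 1: [4 3 1 3 4])
step 1 (fire t3): [4 5 1 4 3]
step 2 (fire t1): [5 5 1 4 2]
step 3 (fire t2): [5 4 1 4 3]
step 4 (fire t1): [6 4 1 4 2]
step 5 (fire t1): [7 4 1 4 1]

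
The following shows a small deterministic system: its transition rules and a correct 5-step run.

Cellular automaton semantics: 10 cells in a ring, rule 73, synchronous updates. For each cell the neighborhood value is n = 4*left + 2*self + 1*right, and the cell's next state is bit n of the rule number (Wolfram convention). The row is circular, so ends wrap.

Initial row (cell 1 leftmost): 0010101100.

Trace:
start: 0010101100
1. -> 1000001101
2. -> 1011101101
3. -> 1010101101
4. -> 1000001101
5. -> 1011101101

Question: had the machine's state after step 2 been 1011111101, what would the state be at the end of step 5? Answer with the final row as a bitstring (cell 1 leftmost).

state after step 2 := 1011111101
3. -> 1010000101
4. -> 1000110001
5. -> 1010110101

1010110101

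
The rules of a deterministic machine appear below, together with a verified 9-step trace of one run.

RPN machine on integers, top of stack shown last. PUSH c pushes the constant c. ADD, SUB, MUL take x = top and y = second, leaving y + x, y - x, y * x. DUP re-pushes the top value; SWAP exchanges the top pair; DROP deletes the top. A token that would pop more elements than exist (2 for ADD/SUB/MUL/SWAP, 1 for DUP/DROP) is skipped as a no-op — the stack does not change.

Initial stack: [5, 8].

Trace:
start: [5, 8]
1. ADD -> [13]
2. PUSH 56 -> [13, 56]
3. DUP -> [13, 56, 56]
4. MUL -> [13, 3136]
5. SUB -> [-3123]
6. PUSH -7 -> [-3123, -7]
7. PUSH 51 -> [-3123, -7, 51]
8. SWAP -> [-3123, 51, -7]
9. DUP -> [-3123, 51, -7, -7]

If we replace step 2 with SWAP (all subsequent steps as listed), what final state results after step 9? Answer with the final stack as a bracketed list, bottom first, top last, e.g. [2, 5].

(re-executing from step 2 with the substitution; state before step 2: [13])
2. SWAP -> [13]
3. DUP -> [13, 13]
4. MUL -> [169]
5. SUB -> [169]
6. PUSH -7 -> [169, -7]
7. PUSH 51 -> [169, -7, 51]
8. SWAP -> [169, 51, -7]
9. DUP -> [169, 51, -7, -7]

[169, 51, -7, -7]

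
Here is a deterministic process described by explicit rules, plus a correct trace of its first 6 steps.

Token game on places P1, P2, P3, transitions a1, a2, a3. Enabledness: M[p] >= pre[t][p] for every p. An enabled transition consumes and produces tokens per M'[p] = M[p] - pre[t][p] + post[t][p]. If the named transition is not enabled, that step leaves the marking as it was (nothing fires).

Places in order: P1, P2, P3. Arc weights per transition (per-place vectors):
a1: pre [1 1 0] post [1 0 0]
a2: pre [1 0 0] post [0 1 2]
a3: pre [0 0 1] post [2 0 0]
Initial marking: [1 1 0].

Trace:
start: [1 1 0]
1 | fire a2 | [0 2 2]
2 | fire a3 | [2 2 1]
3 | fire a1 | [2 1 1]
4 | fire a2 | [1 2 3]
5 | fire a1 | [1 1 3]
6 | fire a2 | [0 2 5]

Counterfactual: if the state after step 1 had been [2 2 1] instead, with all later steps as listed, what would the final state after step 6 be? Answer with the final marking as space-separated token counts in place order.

state after step 1 := [2 2 1]
2 | fire a3 | [4 2 0]
3 | fire a1 | [4 1 0]
4 | fire a2 | [3 2 2]
5 | fire a1 | [3 1 2]
6 | fire a2 | [2 2 4]

2 2 4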